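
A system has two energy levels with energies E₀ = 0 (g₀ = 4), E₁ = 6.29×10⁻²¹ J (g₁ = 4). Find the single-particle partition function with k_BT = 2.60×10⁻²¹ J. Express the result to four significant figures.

Eᵢ/kT = 0, 2.41923.
Z = Σ gᵢe^(−Eᵢ/kT) = 4·e^(−0) + 4·e^(−2.41923) = 4.00000 + 0.355960 = 4.35596.

Z = 4.356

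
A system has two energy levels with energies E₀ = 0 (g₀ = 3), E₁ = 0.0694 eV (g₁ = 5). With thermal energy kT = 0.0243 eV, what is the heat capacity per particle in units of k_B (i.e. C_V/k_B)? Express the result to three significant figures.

0.651

Eᵢ/kT = 0, 2.8560.
Z = Σ gᵢe^(−Eᵢ/kT) = 3·e^(−0) + 5·e^(−2.8560) = 3.0000 + 0.28749 = 3.2875.
⟨E⟩ = 0.0060690 eV, ⟨E²⟩ = 0.00042119 eV².
C_V/k_B = (⟨E²⟩ − ⟨E⟩²)/(kT)² = (0.00042119 − 0.000036833)/0.00059049 = 0.651.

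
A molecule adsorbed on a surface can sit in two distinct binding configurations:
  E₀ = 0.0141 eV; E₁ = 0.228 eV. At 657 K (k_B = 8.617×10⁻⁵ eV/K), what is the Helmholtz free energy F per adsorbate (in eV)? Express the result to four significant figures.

k_BT = 8.617×10⁻⁵ × 657 K = 0.0566137 eV.
Eᵢ/kT = 0.249056, 4.02729.
Z = Σ e^(−Eᵢ/kT) = e^(−0.249056) + e^(−4.02729) = 0.779536 + 0.0178226 = 0.797359.
F = −kT ln Z = −0.0566137 × ln(0.797359) = −0.0566137 × -0.226450 = 0.01282 eV.

0.01282 eV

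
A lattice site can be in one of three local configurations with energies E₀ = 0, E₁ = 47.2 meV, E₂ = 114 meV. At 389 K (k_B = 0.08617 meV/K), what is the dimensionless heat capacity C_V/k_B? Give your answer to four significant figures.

0.5529

k_BT = 0.08617 × 389 K = 33.5201 meV.
Eᵢ/kT = 0, 1.40811, 3.40094.
Z = Σ e^(−Eᵢ/kT) = e^(−0) + e^(−1.40811) + e^(−3.40094) = 1.00000 + 0.244605 + 0.0333419 = 1.27795.
⟨E⟩ = 12.0086 meV, ⟨E²⟩ = 765.485 meV².
C_V/k_B = (⟨E²⟩ − ⟨E⟩²)/(kT)² = (765.485 − 144.206)/1123.60 = 0.5529.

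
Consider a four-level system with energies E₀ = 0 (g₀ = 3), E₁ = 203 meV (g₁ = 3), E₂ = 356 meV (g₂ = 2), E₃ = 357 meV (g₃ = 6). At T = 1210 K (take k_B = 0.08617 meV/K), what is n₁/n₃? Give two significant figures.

k_BT = 0.08617 × 1210 K = 104.3 meV.
n₁/n₃ = (g₁/g₃) exp[−(E₁−E₃)/kT] = (3/6) × exp(−(-154 meV)/(104.3 meV)) = (3/6) × exp(1.477) = 2.2.

2.2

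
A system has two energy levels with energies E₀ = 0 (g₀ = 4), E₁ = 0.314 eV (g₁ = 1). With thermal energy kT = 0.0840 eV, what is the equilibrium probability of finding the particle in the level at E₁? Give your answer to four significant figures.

Eᵢ/kT = 0, 3.73810.
Z = Σ gᵢe^(−Eᵢ/kT) = 4·e^(−0) + 1·e^(−3.73810) = 4.00000 + 0.0237993 = 4.02380.
P₁ = g₁ e^(−E₁/kT) / Z = 0.0237993/4.02380 = 0.005915.

0.005915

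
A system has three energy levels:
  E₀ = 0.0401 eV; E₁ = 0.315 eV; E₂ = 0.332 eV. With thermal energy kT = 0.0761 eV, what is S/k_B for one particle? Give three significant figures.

0.219

Eᵢ/kT = 0.52694, 4.1393, 4.3627.
Z = Σ e^(−Eᵢ/kT) = e^(−0.52694) + e^(−4.1393) + e^(−4.3627) = 0.59041 + 0.015934 + 0.012744 = 0.61909.
⟨E⟩ = Σ EᵢPᵢ = 0.053184 eV.
S/k_B = ln Z + ⟨E⟩/kT = ln(0.61909) + 0.053184/0.0761 = -0.47950 + 0.69887 = 0.219.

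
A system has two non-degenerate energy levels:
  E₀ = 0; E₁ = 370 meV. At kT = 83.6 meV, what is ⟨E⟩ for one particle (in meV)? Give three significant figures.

Eᵢ/kT = 0, 4.4258.
Z = Σ e^(−Eᵢ/kT) = e^(−0) + e^(−4.4258) = 1.0000 + 0.011965 = 1.0120.
⟨E⟩ = Σ Eᵢ e^(−Eᵢ/kT) / Z = (0·1.0000 + 370·0.011965) / 1.0120 = 4.37 meV.

4.37 meV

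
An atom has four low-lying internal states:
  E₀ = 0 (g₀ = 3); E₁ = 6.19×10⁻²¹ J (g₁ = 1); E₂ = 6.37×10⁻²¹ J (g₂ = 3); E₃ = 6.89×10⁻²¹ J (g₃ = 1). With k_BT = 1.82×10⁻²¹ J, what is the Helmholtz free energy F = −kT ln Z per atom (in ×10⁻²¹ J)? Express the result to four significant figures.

-2.086 ×10⁻²¹ J

Eᵢ/kT = 0, 3.40110, 3.50000, 3.78571.
Z = Σ gᵢe^(−Eᵢ/kT) = 3·e^(−0) + 1·e^(−3.40110) + 3·e^(−3.50000) + 1·e^(−3.78571) = 3.00000 + 0.0333366 + 0.0905922 + 0.0226927 = 3.14662.
F = −kT ln Z = −1.82 × ln(3.14662) = −1.82 × 1.14633 = -2.086 ×10⁻²¹ J.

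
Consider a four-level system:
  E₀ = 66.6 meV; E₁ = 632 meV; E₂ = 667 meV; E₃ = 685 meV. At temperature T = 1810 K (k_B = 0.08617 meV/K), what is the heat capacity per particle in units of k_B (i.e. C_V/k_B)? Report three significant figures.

k_BT = 0.08617 × 1810 K = 155.97 meV.
Eᵢ/kT = 0.42701, 4.0521, 4.2765, 4.3919.
Z = Σ e^(−Eᵢ/kT) = e^(−0.42701) + e^(−4.0521) + e^(−4.2765) + e^(−4.3919) = 0.65246 + 0.017386 + 0.013891 + 0.012377 = 0.69611.
⟨E⟩ = 103.70 meV, ⟨E²⟩ = 31354 meV².
C_V/k_B = (⟨E²⟩ − ⟨E⟩²)/(kT)² = (31354 − 10754)/24327 = 0.847.

0.847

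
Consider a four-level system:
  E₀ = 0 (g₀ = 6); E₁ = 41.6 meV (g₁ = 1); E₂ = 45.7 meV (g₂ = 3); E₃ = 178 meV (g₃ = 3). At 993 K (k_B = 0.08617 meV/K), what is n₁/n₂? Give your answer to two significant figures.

0.35

k_BT = 0.08617 × 993 K = 85.57 meV.
n₁/n₂ = (g₁/g₂) exp[−(E₁−E₂)/kT] = (1/3) × exp(−(-4.1 meV)/(85.57 meV)) = (1/3) × exp(0.04791) = 0.35.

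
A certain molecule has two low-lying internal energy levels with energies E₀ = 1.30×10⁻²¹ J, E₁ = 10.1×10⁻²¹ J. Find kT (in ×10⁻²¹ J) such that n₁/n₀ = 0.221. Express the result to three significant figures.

n₁/n₀ = exp[−(E₁−E₀)/kT] = 0.221.
⇒ (E₁−E₀)/kT = ln(1/0.221) = ln(4.5249) = 1.5096.
kT = 8.80 ×10⁻²¹ J / 1.5096 = 5.83 ×10⁻²¹ J.

5.83 ×10⁻²¹ J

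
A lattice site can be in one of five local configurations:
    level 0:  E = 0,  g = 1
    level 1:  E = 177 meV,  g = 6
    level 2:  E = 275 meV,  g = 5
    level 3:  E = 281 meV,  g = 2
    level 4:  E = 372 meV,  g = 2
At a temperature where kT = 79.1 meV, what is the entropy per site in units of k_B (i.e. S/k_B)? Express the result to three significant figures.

Eᵢ/kT = 0, 2.2377, 3.4766, 3.5525, 4.7029.
Z = Σ gᵢe^(−Eᵢ/kT) = 1·e^(−0) + 6·e^(−2.2377) + 5·e^(−3.4766) + 2·e^(−3.5525) + 2·e^(−4.7029) = 1.0000 + 0.64022 + 0.15456 + 0.057306 + 0.018138 = 1.8702.
⟨E⟩ = Σ EᵢPᵢ = 95.537 meV.
S/k_B = ln Z + ⟨E⟩/kT = ln(1.8702) + 95.537/79.1 = 0.62605 + 1.2078 = 1.83.

1.83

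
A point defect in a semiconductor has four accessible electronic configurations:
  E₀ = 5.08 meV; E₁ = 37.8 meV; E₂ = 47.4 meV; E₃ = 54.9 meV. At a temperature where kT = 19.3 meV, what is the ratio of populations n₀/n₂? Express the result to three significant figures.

n₀/n₂ = exp[−(E₀−E₂)/kT] = exp(−(-42.32 meV)/(19.3 meV)) = exp(2.1927) = 8.96.

8.96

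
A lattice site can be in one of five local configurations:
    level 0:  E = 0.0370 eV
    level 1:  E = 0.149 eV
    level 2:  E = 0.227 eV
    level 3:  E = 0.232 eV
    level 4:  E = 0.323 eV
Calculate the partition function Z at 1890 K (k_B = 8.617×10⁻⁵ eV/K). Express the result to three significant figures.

Z = 1.82

k_BT = 8.617×10⁻⁵ × 1890 K = 0.16286 eV.
Eᵢ/kT = 0.22719, 0.91490, 1.3938, 1.4245, 1.9833.
Z = Σ e^(−Eᵢ/kT) = e^(−0.22719) + e^(−0.91490) + e^(−1.3938) + e^(−1.4245) + e^(−1.9833) = 0.79677 + 0.40056 + 0.24813 + 0.24063 + 0.13761 = 1.8237.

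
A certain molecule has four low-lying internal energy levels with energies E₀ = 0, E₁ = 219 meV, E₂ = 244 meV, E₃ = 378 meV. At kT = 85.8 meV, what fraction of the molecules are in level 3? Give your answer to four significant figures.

Eᵢ/kT = 0, 2.55245, 2.84382, 4.40559.
Z = Σ e^(−Eᵢ/kT) = e^(−0) + e^(−2.55245) + e^(−2.84382) + e^(−4.40559) = 1.00000 + 0.0778906 + 0.0582029 + 0.0122089 = 1.14830.
P₃ = e^(−E₃/kT) / Z = 0.0122089/1.14830 = 0.01063.

0.01063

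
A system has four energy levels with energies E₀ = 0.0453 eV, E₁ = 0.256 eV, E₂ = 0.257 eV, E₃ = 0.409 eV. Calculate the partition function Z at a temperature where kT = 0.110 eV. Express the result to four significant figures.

Eᵢ/kT = 0.411818, 2.32727, 2.33636, 3.71818.
Z = Σ e^(−Eᵢ/kT) = e^(−0.411818) + e^(−2.32727) + e^(−2.33636) + e^(−3.71818) = 0.662445 + 0.0975617 + 0.0966789 + 0.0242781 = 0.880964.

Z = 0.8810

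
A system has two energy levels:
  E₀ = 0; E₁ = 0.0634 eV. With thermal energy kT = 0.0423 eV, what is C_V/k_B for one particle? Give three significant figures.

0.335

Eᵢ/kT = 0, 1.4988.
Z = Σ e^(−Eᵢ/kT) = e^(−0) + e^(−1.4988) = 1.0000 + 0.22340 = 1.2234.
⟨E⟩ = 0.011577 eV, ⟨E²⟩ = 0.00073400 eV².
C_V/k_B = (⟨E²⟩ − ⟨E⟩²)/(kT)² = (0.00073400 − 0.00013403)/0.0017893 = 0.335.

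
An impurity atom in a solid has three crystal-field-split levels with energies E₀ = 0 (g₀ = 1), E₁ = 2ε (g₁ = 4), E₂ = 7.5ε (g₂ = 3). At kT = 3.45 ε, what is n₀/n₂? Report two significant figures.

2.9

n₀/n₂ = (g₀/g₂) exp[−(E₀−E₂)/kT] = (1/3) × exp(−(-7.5ε)/(3.45ε)) = (1/3) × exp(2.174) = 2.9.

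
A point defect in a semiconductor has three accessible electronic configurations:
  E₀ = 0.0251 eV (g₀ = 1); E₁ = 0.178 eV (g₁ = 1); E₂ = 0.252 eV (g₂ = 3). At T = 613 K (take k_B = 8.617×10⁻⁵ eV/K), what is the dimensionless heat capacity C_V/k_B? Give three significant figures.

1.02

k_BT = 8.617×10⁻⁵ × 613 K = 0.052822 eV.
Eᵢ/kT = 0.47518, 3.3698, 4.7707.
Z = Σ gᵢe^(−Eᵢ/kT) = 1·e^(−0.47518) + 1·e^(−3.3698) + 3·e^(−4.7707) = 0.62177 + 0.034397 + 0.025423 = 0.68159.
⟨E⟩ = 0.041279 eV, ⟨E²⟩ = 0.0045423 eV².
C_V/k_B = (⟨E²⟩ − ⟨E⟩²)/(kT)² = (0.0045423 − 0.0017040)/0.0027902 = 1.02.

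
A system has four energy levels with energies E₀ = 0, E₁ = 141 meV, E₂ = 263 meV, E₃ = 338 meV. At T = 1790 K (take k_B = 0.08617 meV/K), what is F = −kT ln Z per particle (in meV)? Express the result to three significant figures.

k_BT = 0.08617 × 1790 K = 154.24 meV.
Eᵢ/kT = 0, 0.91416, 1.7051, 2.1914.
Z = Σ e^(−Eᵢ/kT) = e^(−0) + e^(−0.91416) + e^(−1.7051) + e^(−2.1914) = 1.0000 + 0.40085 + 0.18175 + 0.11176 = 1.6944.
F = −kT ln Z = −154.24 × ln(1.6944) = −154.24 × 0.52733 = -81.3 meV.

-81.3 meV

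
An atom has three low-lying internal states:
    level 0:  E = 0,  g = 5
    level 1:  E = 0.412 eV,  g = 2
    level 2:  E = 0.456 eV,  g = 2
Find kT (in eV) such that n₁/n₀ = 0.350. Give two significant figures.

3.1 eV

n₁/n₀ = (g₁/g₀) exp[−(E₁−E₀)/kT] = 0.350.
⇒ (E₁−E₀)/kT = ln((2/5)/0.350) = ln(1.143) = 0.1337.
kT = 0.412 eV / 0.1337 = 3.1 eV.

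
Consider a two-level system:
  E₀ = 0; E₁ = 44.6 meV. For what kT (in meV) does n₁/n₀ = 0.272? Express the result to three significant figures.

n₁/n₀ = exp[−(E₁−E₀)/kT] = 0.272.
⇒ (E₁−E₀)/kT = ln(1/0.272) = ln(3.6765) = 1.3020.
kT = 44.6 meV / 1.3020 = 34.3 meV.

34.3 meV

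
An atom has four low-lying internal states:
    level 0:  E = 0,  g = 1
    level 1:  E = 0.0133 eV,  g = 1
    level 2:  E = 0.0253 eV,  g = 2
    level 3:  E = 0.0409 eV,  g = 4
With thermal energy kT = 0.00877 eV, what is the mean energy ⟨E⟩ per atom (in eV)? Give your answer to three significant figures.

0.00532 eV

Eᵢ/kT = 0, 1.5165, 2.8848, 4.6636.
Z = Σ gᵢe^(−Eᵢ/kT) = 1·e^(−0) + 1·e^(−1.5165) + 2·e^(−2.8848) + 4·e^(−4.6636) = 1.0000 + 0.21948 + 0.11173 + 0.037730 = 1.3689.
⟨E⟩ = Σ Eᵢ gᵢe^(−Eᵢ/kT) / Z = (0·1.0000 + 0.0133·0.21948 + 0.0253·0.11173 + 0.0409·0.037730) / 1.3689 = 0.00532 eV.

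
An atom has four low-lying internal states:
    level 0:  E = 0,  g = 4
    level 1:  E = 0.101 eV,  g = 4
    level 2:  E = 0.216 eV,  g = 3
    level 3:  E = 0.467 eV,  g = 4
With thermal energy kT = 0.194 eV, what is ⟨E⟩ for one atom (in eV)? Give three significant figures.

0.0804 eV

Eᵢ/kT = 0, 0.52062, 1.1134, 2.4072.
Z = Σ gᵢe^(−Eᵢ/kT) = 4·e^(−0) + 4·e^(−0.52062) + 3·e^(−1.1134) + 4·e^(−2.4072) = 4.0000 + 2.3766 + 0.98532 + 0.36027 = 7.7222.
⟨E⟩ = Σ Eᵢ gᵢe^(−Eᵢ/kT) / Z = (0·4.0000 + 0.101·2.3766 + 0.216·0.98532 + 0.467·0.36027) / 7.7222 = 0.0804 eV.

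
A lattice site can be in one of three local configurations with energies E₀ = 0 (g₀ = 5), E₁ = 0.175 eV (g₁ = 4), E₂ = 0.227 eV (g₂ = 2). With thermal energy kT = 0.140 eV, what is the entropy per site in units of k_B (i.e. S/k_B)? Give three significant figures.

Eᵢ/kT = 0, 1.2500, 1.6214.
Z = Σ gᵢe^(−Eᵢ/kT) = 5·e^(−0) + 4·e^(−1.2500) + 2·e^(−1.6214) = 5.0000 + 1.1460 + 0.39524 = 6.5412.
⟨E⟩ = Σ EᵢPᵢ = 0.044376 eV.
S/k_B = ln Z + ⟨E⟩/kT = ln(6.5412) + 0.044376/0.140 = 1.8781 + 0.31697 = 2.20.

2.20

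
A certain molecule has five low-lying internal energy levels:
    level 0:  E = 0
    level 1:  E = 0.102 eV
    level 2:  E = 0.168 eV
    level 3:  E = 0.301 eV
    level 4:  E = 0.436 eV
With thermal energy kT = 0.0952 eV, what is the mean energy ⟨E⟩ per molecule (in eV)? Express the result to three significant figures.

Eᵢ/kT = 0, 1.0714, 1.7647, 3.1618, 4.5798.
Z = Σ e^(−Eᵢ/kT) = e^(−0) + e^(−1.0714) + e^(−1.7647) + e^(−3.1618) + e^(−4.5798) = 1.0000 + 0.34253 + 0.17124 + 0.042349 + 0.010257 = 1.5664.
⟨E⟩ = Σ Eᵢ e^(−Eᵢ/kT) / Z = (0·1.0000 + 0.102·0.34253 + 0.168·0.17124 + 0.301·0.042349 + 0.436·0.010257) / 1.5664 = 0.0517 eV.

0.0517 eV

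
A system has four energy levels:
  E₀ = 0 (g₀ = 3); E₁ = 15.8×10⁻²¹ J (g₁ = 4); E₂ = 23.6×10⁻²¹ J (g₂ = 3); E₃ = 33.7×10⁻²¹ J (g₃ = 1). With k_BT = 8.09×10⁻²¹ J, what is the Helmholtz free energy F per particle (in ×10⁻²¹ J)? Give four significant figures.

-10.68 ×10⁻²¹ J

Eᵢ/kT = 0, 1.95303, 2.91718, 4.16564.
Z = Σ gᵢe^(−Eᵢ/kT) = 3·e^(−0) + 4·e^(−1.95303) + 3·e^(−2.91718) + 1·e^(−4.16564) = 3.00000 + 0.567375 + 0.162258 + 0.0155198 = 3.74515.
F = −kT ln Z = −8.09 × ln(3.74515) = −8.09 × 1.32046 = -10.68 ×10⁻²¹ J.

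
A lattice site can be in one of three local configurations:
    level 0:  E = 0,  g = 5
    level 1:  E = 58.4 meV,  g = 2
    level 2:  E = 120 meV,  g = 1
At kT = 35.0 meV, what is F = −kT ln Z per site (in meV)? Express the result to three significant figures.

-59.1 meV

Eᵢ/kT = 0, 1.6686, 3.4286.
Z = Σ gᵢe^(−Eᵢ/kT) = 5·e^(−0) + 2·e^(−1.6686) + 1·e^(−3.4286) = 5.0000 + 0.37702 + 0.032432 = 5.4095.
F = −kT ln Z = −35.0 × ln(5.4095) = −35.0 × 1.6882 = -59.1 meV.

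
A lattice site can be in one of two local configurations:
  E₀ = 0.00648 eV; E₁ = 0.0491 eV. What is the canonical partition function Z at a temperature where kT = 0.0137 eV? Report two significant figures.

Z = 0.65

Eᵢ/kT = 0.4730, 3.584.
Z = Σ e^(−Eᵢ/kT) = e^(−0.4730) + e^(−3.584) = 0.6231 + 0.02776 = 0.6509.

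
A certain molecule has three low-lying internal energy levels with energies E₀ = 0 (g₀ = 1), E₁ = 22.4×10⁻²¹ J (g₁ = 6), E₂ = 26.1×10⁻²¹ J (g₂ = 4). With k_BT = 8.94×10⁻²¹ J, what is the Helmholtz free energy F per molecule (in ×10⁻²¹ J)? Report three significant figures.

Eᵢ/kT = 0, 2.5056, 2.9195.
Z = Σ gᵢe^(−Eᵢ/kT) = 1·e^(−0) + 6·e^(−2.5056) + 4·e^(−2.9195) = 1.0000 + 0.48976 + 0.21584 = 1.7056.
F = −kT ln Z = −8.94 × ln(1.7056) = −8.94 × 0.53392 = -4.77 ×10⁻²¹ J.

-4.77 ×10⁻²¹ J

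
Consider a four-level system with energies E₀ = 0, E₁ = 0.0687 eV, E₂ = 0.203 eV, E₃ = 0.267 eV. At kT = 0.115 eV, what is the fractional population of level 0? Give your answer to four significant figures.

Eᵢ/kT = 0, 0.597391, 1.76522, 2.32174.
Z = Σ e^(−Eᵢ/kT) = e^(−0) + e^(−0.597391) + e^(−1.76522) + e^(−2.32174) = 1.00000 + 0.550245 + 0.171149 + 0.0981027 = 1.81950.
P₀ = e^(−E₀/kT) / Z = 1.00000/1.81950 = 0.5496.

0.5496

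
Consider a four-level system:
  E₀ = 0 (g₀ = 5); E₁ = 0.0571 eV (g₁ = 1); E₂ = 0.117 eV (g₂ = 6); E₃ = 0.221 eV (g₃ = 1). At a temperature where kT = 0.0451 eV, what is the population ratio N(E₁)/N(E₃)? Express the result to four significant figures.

37.87

n₁/n₃ = (g₁/g₃) exp[−(E₁−E₃)/kT] = (1/1) × exp(−(-0.1639 eV)/(0.0451 eV)) = (1/1) × exp(3.63415) = 37.87.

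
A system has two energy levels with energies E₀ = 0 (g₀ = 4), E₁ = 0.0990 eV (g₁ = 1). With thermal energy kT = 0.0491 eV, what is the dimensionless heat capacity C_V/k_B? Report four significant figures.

0.1267

Eᵢ/kT = 0, 2.01629.
Z = Σ gᵢe^(−Eᵢ/kT) = 4·e^(−0) + 1·e^(−2.01629) = 4.00000 + 0.133149 = 4.13315.
⟨E⟩ = 0.00318927 eV, ⟨E²⟩ = 0.000315738 eV².
C_V/k_B = (⟨E²⟩ − ⟨E⟩²)/(kT)² = (0.000315738 − 0.0000101714)/0.00241081 = 0.1267.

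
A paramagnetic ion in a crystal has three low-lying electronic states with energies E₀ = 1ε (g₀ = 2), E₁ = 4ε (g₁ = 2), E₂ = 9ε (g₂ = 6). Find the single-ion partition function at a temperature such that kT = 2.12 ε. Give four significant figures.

Z = 1.637

Eᵢ/kT = 0.471698, 1.88679, 4.24528.
Z = Σ gᵢe^(−Eᵢ/kT) = 2·e^(−0.471698) + 2·e^(−1.88679) + 6·e^(−4.24528) = 1.24788 + 0.303115 + 0.0859903 = 1.63699.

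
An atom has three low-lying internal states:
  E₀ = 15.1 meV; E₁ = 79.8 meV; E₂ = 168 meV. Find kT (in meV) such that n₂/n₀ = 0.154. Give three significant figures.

n₂/n₀ = exp[−(E₂−E₀)/kT] = 0.154.
⇒ (E₂−E₀)/kT = ln(1/0.154) = ln(6.4935) = 1.8708.
kT = 152.9 meV / 1.8708 = 81.7 meV.

81.7 meV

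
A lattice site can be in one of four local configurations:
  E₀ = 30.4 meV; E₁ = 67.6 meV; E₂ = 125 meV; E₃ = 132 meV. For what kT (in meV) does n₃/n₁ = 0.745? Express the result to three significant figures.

219 meV

n₃/n₁ = exp[−(E₃−E₁)/kT] = 0.745.
⇒ (E₃−E₁)/kT = ln(1/0.745) = ln(1.3423) = 0.29438.
kT = 64.4 meV / 0.29438 = 219 meV.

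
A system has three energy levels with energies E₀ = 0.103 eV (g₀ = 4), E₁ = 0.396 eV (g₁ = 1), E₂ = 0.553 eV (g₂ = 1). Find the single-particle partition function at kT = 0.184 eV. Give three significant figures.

Z = 2.45

Eᵢ/kT = 0.55978, 2.1522, 3.0054.
Z = Σ gᵢe^(−Eᵢ/kT) = 4·e^(−0.55978) + 1·e^(−2.1522) + 1·e^(−3.0054) = 2.2853 + 0.11623 + 0.049519 = 2.4510.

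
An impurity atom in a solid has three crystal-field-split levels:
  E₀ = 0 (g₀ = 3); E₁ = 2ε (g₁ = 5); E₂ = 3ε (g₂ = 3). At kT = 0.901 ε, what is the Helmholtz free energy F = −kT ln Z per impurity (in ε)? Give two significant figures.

Eᵢ/kT = 0, 2.220, 3.330.
Z = Σ gᵢe^(−Eᵢ/kT) = 3·e^(−0) + 5·e^(−2.220) + 3·e^(−3.330) = 3.000 + 0.5430 + 0.1074 = 3.650.
F = −kT ln Z = −0.901 × ln(3.650) = −0.901 × 1.295 = -1.2 ε.

-1.2 ε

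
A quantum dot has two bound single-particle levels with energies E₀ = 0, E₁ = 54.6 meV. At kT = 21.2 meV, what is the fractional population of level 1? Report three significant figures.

Eᵢ/kT = 0, 2.5755.
Z = Σ e^(−Eᵢ/kT) = e^(−0) + e^(−2.5755) = 1.0000 + 0.076116 = 1.0761.
P₁ = e^(−E₁/kT) / Z = 0.076116/1.0761 = 0.0707.

0.0707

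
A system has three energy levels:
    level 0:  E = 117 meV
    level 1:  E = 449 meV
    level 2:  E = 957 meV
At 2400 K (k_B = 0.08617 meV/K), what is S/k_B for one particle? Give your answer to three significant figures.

k_BT = 0.08617 × 2400 K = 206.81 meV.
Eᵢ/kT = 0.56574, 2.1711, 4.6274.
Z = Σ e^(−Eᵢ/kT) = e^(−0.56574) + e^(−2.1711) + e^(−4.6274) = 0.56794 + 0.11405 + 0.0097802 = 0.69177.
⟨E⟩ = Σ EᵢPᵢ = 183.61 meV.
S/k_B = ln Z + ⟨E⟩/kT = ln(0.69177) + 183.61/206.81 = -0.36850 + 0.88782 = 0.519.

0.519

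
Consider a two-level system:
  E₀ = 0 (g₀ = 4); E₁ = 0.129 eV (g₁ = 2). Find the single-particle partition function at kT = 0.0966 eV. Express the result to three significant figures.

Eᵢ/kT = 0, 1.3354.
Z = Σ gᵢe^(−Eᵢ/kT) = 4·e^(−0) + 2·e^(−1.3354) = 4.0000 + 0.52611 = 4.5261.

Z = 4.53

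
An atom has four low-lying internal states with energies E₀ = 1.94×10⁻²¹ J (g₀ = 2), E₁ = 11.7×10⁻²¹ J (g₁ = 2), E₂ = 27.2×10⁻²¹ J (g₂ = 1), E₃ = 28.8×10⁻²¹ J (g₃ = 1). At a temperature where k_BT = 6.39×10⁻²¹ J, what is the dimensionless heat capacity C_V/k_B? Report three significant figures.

Eᵢ/kT = 0.30360, 1.8310, 4.2567, 4.5070.
Z = Σ gᵢe^(−Eᵢ/kT) = 2·e^(−0.30360) + 2·e^(−1.8310) + 1·e^(−4.2567) + 1·e^(−4.5070) = 1.4763 + 0.32051 + 0.014169 + 0.011032 = 1.8220.
⟨E⟩ = 4.0160, ⟨E²⟩ = 37.906.
C_V/k_B = (⟨E²⟩ − ⟨E⟩²)/(kT)² = (37.906 − 16.128)/40.832 = 0.533.

0.533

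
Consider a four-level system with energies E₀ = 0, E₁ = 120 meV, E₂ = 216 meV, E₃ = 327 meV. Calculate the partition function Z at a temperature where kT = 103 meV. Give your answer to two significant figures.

Eᵢ/kT = 0, 1.165, 2.097, 3.175.
Z = Σ e^(−Eᵢ/kT) = e^(−0) + e^(−1.165) + e^(−2.097) + e^(−3.175) = 1.000 + 0.3119 + 0.1228 + 0.04179 = 1.476.

Z = 1.5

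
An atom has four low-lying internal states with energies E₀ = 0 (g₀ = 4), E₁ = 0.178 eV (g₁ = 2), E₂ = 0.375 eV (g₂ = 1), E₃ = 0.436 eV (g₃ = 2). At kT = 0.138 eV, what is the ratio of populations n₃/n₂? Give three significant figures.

1.29

n₃/n₂ = (g₃/g₂) exp[−(E₃−E₂)/kT] = (2/1) × exp(−(0.061 eV)/(0.138 eV)) = (2/1) × exp(-0.44203) = 1.29.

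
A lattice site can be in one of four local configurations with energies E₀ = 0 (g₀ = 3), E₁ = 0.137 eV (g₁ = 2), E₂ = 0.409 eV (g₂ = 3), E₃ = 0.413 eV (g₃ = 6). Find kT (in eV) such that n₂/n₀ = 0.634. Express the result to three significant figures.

n₂/n₀ = (g₂/g₀) exp[−(E₂−E₀)/kT] = 0.634.
⇒ (E₂−E₀)/kT = ln((3/3)/0.634) = ln(1.5773) = 0.45571.
kT = 0.409 eV / 0.45571 = 0.898 eV.

0.898 eV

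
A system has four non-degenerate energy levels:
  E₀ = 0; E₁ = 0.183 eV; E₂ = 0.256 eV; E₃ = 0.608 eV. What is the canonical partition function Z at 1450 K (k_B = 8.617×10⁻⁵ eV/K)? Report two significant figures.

k_BT = 8.617×10⁻⁵ × 1450 K = 0.1249 eV.
Eᵢ/kT = 0, 1.465, 2.050, 4.868.
Z = Σ e^(−Eᵢ/kT) = e^(−0) + e^(−1.465) + e^(−2.050) + e^(−4.868) = 1.000 + 0.2311 + 0.1287 + 0.007689 = 1.367.

Z = 1.4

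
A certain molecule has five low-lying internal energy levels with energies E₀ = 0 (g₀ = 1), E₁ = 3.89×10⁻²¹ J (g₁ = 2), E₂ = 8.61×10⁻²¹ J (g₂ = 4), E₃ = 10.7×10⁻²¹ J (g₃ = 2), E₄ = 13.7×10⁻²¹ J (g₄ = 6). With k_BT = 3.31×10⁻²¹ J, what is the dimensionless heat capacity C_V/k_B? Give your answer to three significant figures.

Eᵢ/kT = 0, 1.1752, 2.6012, 3.2326, 4.1390.
Z = Σ gᵢe^(−Eᵢ/kT) = 1·e^(−0) + 2·e^(−1.1752) + 4·e^(−2.6012) + 2·e^(−3.2326) + 6·e^(−4.1390) = 1.0000 + 0.61751 + 0.29674 + 0.078910 + 0.095633 = 2.0888.
⟨E⟩ = 3.4046, ⟨E²⟩ = 27.923.
C_V/k_B = (⟨E²⟩ − ⟨E⟩²)/(kT)² = (27.923 − 11.591)/10.956 = 1.49.

1.49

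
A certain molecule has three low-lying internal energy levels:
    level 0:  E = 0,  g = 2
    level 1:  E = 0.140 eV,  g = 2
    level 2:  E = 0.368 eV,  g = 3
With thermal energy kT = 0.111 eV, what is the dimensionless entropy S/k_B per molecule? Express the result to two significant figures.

1.4

Eᵢ/kT = 0, 1.261, 3.315.
Z = Σ gᵢe^(−Eᵢ/kT) = 2·e^(−0) + 2·e^(−1.261) + 3·e^(−3.315) = 2.000 + 0.5667 + 0.1090 = 2.676.
⟨E⟩ = Σ EᵢPᵢ = 0.04464 eV.
S/k_B = ln Z + ⟨E⟩/kT = ln(2.676) + 0.04464/0.111 = 0.9843 + 0.4022 = 1.4.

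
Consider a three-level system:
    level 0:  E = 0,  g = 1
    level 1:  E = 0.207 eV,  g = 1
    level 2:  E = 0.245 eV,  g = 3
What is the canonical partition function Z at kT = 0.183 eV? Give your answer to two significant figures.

Z = 2.1

Eᵢ/kT = 0, 1.131, 1.339.
Z = Σ gᵢe^(−Eᵢ/kT) = 1·e^(−0) + 1·e^(−1.131) + 3·e^(−1.339) = 1.000 + 0.3227 + 0.7863 = 2.109.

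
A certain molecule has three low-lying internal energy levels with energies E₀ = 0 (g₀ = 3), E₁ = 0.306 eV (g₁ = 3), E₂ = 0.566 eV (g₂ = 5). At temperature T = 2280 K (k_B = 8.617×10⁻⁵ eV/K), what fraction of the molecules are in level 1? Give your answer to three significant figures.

k_BT = 8.617×10⁻⁵ × 2280 K = 0.19647 eV.
Eᵢ/kT = 0, 1.5575, 2.8808.
Z = Σ gᵢe^(−Eᵢ/kT) = 3·e^(−0) + 3·e^(−1.5575) + 5·e^(−2.8808) = 3.0000 + 0.63199 + 0.28045 = 3.9124.
P₁ = g₁ e^(−E₁/kT) / Z = 0.63199/3.9124 = 0.162.

0.162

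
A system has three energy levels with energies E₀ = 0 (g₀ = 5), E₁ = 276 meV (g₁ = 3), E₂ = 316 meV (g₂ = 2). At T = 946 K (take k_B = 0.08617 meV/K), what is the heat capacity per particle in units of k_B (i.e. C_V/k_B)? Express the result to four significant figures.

k_BT = 0.08617 × 946 K = 81.5168 meV.
Eᵢ/kT = 0, 3.38581, 3.87650.
Z = Σ gᵢe^(−Eᵢ/kT) = 5·e^(−0) + 3·e^(−3.38581) + 2·e^(−3.87650) = 5.00000 + 0.101551 + 0.0414465 = 5.14300.
⟨E⟩ = 7.99634 meV, ⟨E²⟩ = 2308.85 meV².
C_V/k_B = (⟨E²⟩ − ⟨E⟩²)/(kT)² = (2308.85 − 63.9415)/6644.99 = 0.3378.

0.3378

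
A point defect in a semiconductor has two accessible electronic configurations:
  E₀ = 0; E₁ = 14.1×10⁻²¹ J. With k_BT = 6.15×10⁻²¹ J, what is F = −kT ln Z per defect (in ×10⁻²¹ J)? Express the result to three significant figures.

-0.592 ×10⁻²¹ J

Eᵢ/kT = 0, 2.2927.
Z = Σ e^(−Eᵢ/kT) = e^(−0) + e^(−2.2927) = 1.0000 + 0.10099 = 1.1010.
F = −kT ln Z = −6.15 × ln(1.1010) = −6.15 × 0.096219 = -0.592 ×10⁻²¹ J.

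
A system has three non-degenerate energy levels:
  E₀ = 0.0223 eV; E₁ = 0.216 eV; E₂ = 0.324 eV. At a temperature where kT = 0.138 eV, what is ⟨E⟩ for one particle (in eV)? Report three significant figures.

0.0823 eV

Eᵢ/kT = 0.16159, 1.5652, 2.3478.
Z = Σ e^(−Eᵢ/kT) = e^(−0.16159) + e^(−1.5652) + e^(−2.3478) = 0.85079 + 0.20905 + 0.095579 = 1.1554.
⟨E⟩ = Σ Eᵢ e^(−Eᵢ/kT) / Z = (0.0223·0.85079 + 0.216·0.20905 + 0.324·0.095579) / 1.1554 = 0.0823 eV.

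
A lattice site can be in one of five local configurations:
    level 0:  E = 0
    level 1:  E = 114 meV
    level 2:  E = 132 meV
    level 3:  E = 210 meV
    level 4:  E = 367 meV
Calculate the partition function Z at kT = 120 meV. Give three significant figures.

Eᵢ/kT = 0, 0.95000, 1.1000, 1.7500, 3.0583.
Z = Σ e^(−Eᵢ/kT) = e^(−0) + e^(−0.95000) + e^(−1.1000) + e^(−1.7500) + e^(−3.0583) = 1.0000 + 0.38674 + 0.33287 + 0.17377 + 0.046967 = 1.9403.

Z = 1.94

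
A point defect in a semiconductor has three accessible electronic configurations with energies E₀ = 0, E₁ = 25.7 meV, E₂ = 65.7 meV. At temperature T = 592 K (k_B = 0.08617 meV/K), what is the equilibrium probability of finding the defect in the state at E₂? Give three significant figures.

k_BT = 0.08617 × 592 K = 51.013 meV.
Eᵢ/kT = 0, 0.50379, 1.2879.
Z = Σ e^(−Eᵢ/kT) = e^(−0) + e^(−0.50379) + e^(−1.2879) = 1.0000 + 0.60424 + 0.27585 = 1.8801.
P₂ = e^(−E₂/kT) / Z = 0.27585/1.8801 = 0.147.

0.147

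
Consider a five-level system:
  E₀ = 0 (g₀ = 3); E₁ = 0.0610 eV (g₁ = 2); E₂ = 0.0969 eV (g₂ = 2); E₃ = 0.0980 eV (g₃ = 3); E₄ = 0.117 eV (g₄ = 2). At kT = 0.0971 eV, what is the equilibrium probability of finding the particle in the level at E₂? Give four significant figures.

Eᵢ/kT = 0, 0.628218, 0.997940, 1.00927, 1.20494.
Z = Σ gᵢe^(−Eᵢ/kT) = 3·e^(−0) + 2·e^(−0.628218) + 2·e^(−0.997940) + 3·e^(−1.00927) + 2·e^(−1.20494) = 3.00000 + 1.06708 + 0.737276 + 1.09345 + 0.599420 = 6.49723.
P₂ = g₂ e^(−E₂/kT) / Z = 0.737276/6.49723 = 0.1135.

0.1135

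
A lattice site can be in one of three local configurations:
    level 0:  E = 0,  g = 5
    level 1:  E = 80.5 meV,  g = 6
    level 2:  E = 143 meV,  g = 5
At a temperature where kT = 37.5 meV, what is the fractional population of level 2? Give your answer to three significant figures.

0.0190

Eᵢ/kT = 0, 2.1467, 3.8133.
Z = Σ gᵢe^(−Eᵢ/kT) = 5·e^(−0) + 6·e^(−2.1467) + 5·e^(−3.8133) = 5.0000 + 0.70122 + 0.11038 = 5.8116.
P₂ = g₂ e^(−E₂/kT) / Z = 0.11038/5.8116 = 0.0190.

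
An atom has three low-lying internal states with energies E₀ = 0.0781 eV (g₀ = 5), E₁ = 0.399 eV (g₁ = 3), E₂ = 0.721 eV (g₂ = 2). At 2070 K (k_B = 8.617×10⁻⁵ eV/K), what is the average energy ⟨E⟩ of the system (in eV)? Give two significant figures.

0.11 eV

k_BT = 8.617×10⁻⁵ × 2070 K = 0.1784 eV.
Eᵢ/kT = 0.4378, 2.237, 4.041.
Z = Σ gᵢe^(−Eᵢ/kT) = 5·e^(−0.4378) + 3·e^(−2.237) + 2·e^(−4.041) = 3.227 + 0.3203 + 0.03516 = 3.582.
⟨E⟩ = Σ Eᵢ gᵢe^(−Eᵢ/kT) / Z = (0.0781·3.227 + 0.399·0.3203 + 0.721·0.03516) / 3.582 = 0.11 eV.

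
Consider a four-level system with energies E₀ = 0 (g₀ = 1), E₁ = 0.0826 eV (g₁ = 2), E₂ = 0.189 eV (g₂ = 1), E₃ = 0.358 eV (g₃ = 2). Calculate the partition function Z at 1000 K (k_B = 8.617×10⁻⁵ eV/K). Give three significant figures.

Z = 1.91

k_BT = 8.617×10⁻⁵ × 1000 K = 0.086170 eV.
Eᵢ/kT = 0, 0.95857, 2.1933, 4.1546.
Z = Σ gᵢe^(−Eᵢ/kT) = 1·e^(−0) + 2·e^(−0.95857) + 1·e^(−2.1933) + 2·e^(−4.1546) = 1.0000 + 0.76688 + 0.11155 + 0.031384 = 1.9098.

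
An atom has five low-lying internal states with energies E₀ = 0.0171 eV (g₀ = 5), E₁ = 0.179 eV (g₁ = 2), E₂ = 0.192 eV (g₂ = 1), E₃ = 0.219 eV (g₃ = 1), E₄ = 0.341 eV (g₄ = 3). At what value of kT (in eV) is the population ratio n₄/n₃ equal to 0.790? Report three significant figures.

0.0914 eV

n₄/n₃ = (g₄/g₃) exp[−(E₄−E₃)/kT] = 0.790.
⇒ (E₄−E₃)/kT = ln((3/1)/0.790) = ln(3.7975) = 1.3343.
kT = 0.122 eV / 1.3343 = 0.0914 eV.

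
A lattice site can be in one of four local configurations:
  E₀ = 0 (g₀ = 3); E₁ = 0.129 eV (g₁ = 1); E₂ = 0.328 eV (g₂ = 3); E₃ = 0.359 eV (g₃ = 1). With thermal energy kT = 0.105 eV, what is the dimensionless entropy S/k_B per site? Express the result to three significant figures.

Eᵢ/kT = 0, 1.2286, 3.1238, 3.4190.
Z = Σ gᵢe^(−Eᵢ/kT) = 3·e^(−0) + 1·e^(−1.2286) + 3·e^(−3.1238) + 1·e^(−3.4190) = 3.0000 + 0.29270 + 0.13197 + 0.032745 = 3.4574.
⟨E⟩ = Σ EᵢPᵢ = 0.026841 eV.
S/k_B = ln Z + ⟨E⟩/kT = ln(3.4574) + 0.026841/0.105 = 1.2405 + 0.25563 = 1.50.

1.50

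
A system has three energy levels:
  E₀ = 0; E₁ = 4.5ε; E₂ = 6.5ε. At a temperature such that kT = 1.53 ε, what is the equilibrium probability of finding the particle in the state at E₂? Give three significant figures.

Eᵢ/kT = 0, 2.9412, 4.2484.
Z = Σ e^(−Eᵢ/kT) = e^(−0) + e^(−2.9412) + e^(−4.2484) = 1.0000 + 0.052802 + 0.014287 = 1.0671.
P₂ = e^(−E₂/kT) / Z = 0.014287/1.0671 = 0.0134.

0.0134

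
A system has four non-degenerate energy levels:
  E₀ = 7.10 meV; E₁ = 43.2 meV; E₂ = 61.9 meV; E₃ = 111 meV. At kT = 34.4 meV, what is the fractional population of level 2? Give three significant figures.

0.127

Eᵢ/kT = 0.20640, 1.2558, 1.7994, 3.2267.
Z = Σ e^(−Eᵢ/kT) = e^(−0.20640) + e^(−1.2558) + e^(−1.7994) + e^(−3.2267) = 0.81351 + 0.28485 + 0.16540 + 0.039688 = 1.3034.
P₂ = e^(−E₂/kT) / Z = 0.16540/1.3034 = 0.127.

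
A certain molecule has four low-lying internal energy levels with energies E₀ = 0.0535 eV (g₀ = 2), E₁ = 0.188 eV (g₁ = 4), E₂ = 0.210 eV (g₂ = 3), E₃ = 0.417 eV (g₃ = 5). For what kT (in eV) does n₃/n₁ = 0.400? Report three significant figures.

0.201 eV

n₃/n₁ = (g₃/g₁) exp[−(E₃−E₁)/kT] = 0.400.
⇒ (E₃−E₁)/kT = ln((5/4)/0.400) = ln(3.1250) = 1.1394.
kT = 0.229 eV / 1.1394 = 0.201 eV.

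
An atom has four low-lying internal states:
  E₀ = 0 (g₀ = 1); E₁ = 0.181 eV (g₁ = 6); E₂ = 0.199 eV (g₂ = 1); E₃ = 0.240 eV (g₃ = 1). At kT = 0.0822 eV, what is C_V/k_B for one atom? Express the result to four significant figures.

1.293

Eᵢ/kT = 0, 2.20195, 2.42092, 2.91971.
Z = Σ gᵢe^(−Eᵢ/kT) = 1·e^(−0) + 6·e^(−2.20195) + 1·e^(−2.42092) + 1·e^(−2.91971) = 1.00000 + 0.663524 + 0.0888398 + 0.0539493 = 1.80631.
⟨E⟩ = 0.0834435 eV, ⟨E²⟩ = 0.0157024 eV².
C_V/k_B = (⟨E²⟩ − ⟨E⟩²)/(kT)² = (0.0157024 − 0.00696282)/0.00675684 = 1.293.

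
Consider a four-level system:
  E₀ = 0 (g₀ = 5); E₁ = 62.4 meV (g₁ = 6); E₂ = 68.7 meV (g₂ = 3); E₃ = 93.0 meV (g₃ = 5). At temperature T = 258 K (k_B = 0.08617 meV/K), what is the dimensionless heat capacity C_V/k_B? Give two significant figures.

k_BT = 0.08617 × 258 K = 22.23 meV.
Eᵢ/kT = 0, 2.807, 3.090, 4.184.
Z = Σ gᵢe^(−Eᵢ/kT) = 5·e^(−0) + 6·e^(−2.807) + 3·e^(−3.090) + 5·e^(−4.184) = 5.000 + 0.3623 + 0.1365 + 0.07619 = 5.575.
⟨E⟩ = 7.008 meV, ⟨E²⟩ = 486.8 meV².
C_V/k_B = (⟨E²⟩ − ⟨E⟩²)/(kT)² = (486.8 − 49.11)/494.2 = 0.89.

0.89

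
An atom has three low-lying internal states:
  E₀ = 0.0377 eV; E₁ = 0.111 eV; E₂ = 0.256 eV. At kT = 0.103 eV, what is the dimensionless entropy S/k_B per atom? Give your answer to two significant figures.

0.85

Eᵢ/kT = 0.3660, 1.078, 2.485.
Z = Σ e^(−Eᵢ/kT) = e^(−0.3660) + e^(−1.078) + e^(−2.485) = 0.6935 + 0.3403 + 0.08333 = 1.117.
⟨E⟩ = Σ EᵢPᵢ = 0.07632 eV.
S/k_B = ln Z + ⟨E⟩/kT = ln(1.117) + 0.07632/0.103 = 0.1106 + 0.7410 = 0.85.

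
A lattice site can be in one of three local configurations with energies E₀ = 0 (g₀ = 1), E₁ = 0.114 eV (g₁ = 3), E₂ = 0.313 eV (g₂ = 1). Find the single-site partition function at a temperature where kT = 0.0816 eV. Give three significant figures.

Eᵢ/kT = 0, 1.3971, 3.8358.
Z = Σ gᵢe^(−Eᵢ/kT) = 1·e^(−0) + 3·e^(−1.3971) + 1·e^(−3.8358) = 1.0000 + 0.74194 + 0.021584 = 1.7635.

Z = 1.76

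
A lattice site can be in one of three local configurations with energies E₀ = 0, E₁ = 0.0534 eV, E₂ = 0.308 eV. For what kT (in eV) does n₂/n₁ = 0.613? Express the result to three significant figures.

n₂/n₁ = exp[−(E₂−E₁)/kT] = 0.613.
⇒ (E₂−E₁)/kT = ln(1/0.613) = ln(1.6313) = 0.48938.
kT = 0.2546 eV / 0.48938 = 0.520 eV.

0.520 eV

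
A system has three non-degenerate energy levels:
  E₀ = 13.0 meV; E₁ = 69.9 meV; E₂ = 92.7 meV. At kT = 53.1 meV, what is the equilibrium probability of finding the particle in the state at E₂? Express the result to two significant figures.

Eᵢ/kT = 0.2448, 1.316, 1.746.
Z = Σ e^(−Eᵢ/kT) = e^(−0.2448) + e^(−1.316) + e^(−1.746) = 0.7829 + 0.2682 + 0.1745 = 1.226.
P₂ = e^(−E₂/kT) / Z = 0.1745/1.226 = 0.14.

0.14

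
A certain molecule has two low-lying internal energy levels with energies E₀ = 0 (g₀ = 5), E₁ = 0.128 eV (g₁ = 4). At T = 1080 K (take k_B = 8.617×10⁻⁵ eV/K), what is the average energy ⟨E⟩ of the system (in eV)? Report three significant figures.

k_BT = 8.617×10⁻⁵ × 1080 K = 0.093064 eV.
Eᵢ/kT = 0, 1.3754.
Z = Σ gᵢe^(−Eᵢ/kT) = 5·e^(−0) + 4·e^(−1.3754) = 5.0000 + 1.0110 = 6.0110.
⟨E⟩ = Σ Eᵢ gᵢe^(−Eᵢ/kT) / Z = (0·5.0000 + 0.128·1.0110) / 6.0110 = 0.0215 eV.

0.0215 eV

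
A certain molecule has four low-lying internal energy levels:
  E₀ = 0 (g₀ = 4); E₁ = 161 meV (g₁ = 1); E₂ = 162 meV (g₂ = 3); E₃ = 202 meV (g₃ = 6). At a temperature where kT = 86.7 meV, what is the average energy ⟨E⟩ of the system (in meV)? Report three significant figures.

41.9 meV

Eᵢ/kT = 0, 1.8570, 1.8685, 2.3299.
Z = Σ gᵢe^(−Eᵢ/kT) = 4·e^(−0) + 1·e^(−1.8570) + 3·e^(−1.8685) + 6·e^(−2.3299) = 4.0000 + 0.15614 + 0.46307 + 0.58383 = 5.2030.
⟨E⟩ = Σ Eᵢ gᵢe^(−Eᵢ/kT) / Z = (0·4.0000 + 161·0.15614 + 162·0.46307 + 202·0.58383) / 5.2030 = 41.9 meV.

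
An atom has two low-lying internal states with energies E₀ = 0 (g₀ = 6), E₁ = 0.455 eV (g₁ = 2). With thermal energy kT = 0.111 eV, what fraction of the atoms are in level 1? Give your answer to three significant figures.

0.00550

Eᵢ/kT = 0, 4.0991.
Z = Σ gᵢe^(−Eᵢ/kT) = 6·e^(−0) + 2·e^(−4.0991) = 6.0000 + 0.033175 = 6.0332.
P₁ = g₁ e^(−E₁/kT) / Z = 0.033175/6.0332 = 0.00550.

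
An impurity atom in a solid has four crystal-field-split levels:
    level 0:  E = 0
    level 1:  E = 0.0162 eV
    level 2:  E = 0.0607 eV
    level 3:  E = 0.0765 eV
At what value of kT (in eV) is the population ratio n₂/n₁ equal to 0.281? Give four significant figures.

0.03506 eV

n₂/n₁ = exp[−(E₂−E₁)/kT] = 0.281.
⇒ (E₂−E₁)/kT = ln(1/0.281) = ln(3.55872) = 1.26940.
kT = 0.0445 eV / 1.26940 = 0.03506 eV.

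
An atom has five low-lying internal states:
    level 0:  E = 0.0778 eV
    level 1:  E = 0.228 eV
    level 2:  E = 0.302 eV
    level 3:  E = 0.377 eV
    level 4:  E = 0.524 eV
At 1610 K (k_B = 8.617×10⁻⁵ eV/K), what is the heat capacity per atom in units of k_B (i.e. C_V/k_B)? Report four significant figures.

k_BT = 8.617×10⁻⁵ × 1610 K = 0.138734 eV.
Eᵢ/kT = 0.560785, 1.64343, 2.17683, 2.71743, 3.77701.
Z = Σ e^(−Eᵢ/kT) = e^(−0.560785) + e^(−1.64343) + e^(−2.17683) + e^(−2.71743) + e^(−3.77701) = 0.570761 + 0.193316 + 0.113400 + 0.0660443 + 0.0228910 = 0.966412.
⟨E⟩ = 0.165169 eV, ⟨E²⟩ = 0.0408922 eV².
C_V/k_B = (⟨E²⟩ − ⟨E⟩²)/(kT)² = (0.0408922 − 0.0272808)/0.0192471 = 0.7072.

0.7072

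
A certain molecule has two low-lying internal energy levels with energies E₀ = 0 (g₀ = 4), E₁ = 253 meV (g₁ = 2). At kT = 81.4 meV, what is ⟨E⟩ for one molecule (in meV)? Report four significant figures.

5.529 meV

Eᵢ/kT = 0, 3.10811.
Z = Σ gᵢe^(−Eᵢ/kT) = 4·e^(−0) + 2·e^(−3.10811) = 4.00000 + 0.0893707 = 4.08937.
⟨E⟩ = Σ Eᵢ gᵢe^(−Eᵢ/kT) / Z = (0·4.00000 + 253·0.0893707) / 4.08937 = 5.529 meV.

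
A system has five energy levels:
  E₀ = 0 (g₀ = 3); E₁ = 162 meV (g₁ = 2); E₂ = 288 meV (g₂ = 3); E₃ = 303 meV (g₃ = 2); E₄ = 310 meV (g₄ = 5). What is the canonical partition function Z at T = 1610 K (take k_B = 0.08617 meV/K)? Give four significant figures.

Z = 4.759

k_BT = 0.08617 × 1610 K = 138.734 meV.
Eᵢ/kT = 0, 1.16770, 2.07592, 2.18404, 2.23449.
Z = Σ gᵢe^(−Eᵢ/kT) = 3·e^(−0) + 2·e^(−1.16770) + 3·e^(−2.07592) + 2·e^(−2.18404) + 5·e^(−2.23449) = 3.00000 + 0.622163 + 0.376323 + 0.225172 + 0.535234 = 4.75889.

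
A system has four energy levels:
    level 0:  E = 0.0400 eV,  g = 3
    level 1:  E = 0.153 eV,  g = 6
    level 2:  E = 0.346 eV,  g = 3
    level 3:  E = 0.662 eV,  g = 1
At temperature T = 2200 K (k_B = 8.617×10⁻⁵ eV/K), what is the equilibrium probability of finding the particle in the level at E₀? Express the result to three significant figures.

0.432

k_BT = 8.617×10⁻⁵ × 2200 K = 0.18957 eV.
Eᵢ/kT = 0.21100, 0.80709, 1.8252, 3.4921.
Z = Σ gᵢe^(−Eᵢ/kT) = 3·e^(−0.21100) + 6·e^(−0.80709) + 3·e^(−1.8252) + 1·e^(−3.4921) = 2.4293 + 2.6769 + 0.48356 + 0.030437 = 5.6202.
P₀ = g₀ e^(−E₀/kT) / Z = 2.4293/5.6202 = 0.432.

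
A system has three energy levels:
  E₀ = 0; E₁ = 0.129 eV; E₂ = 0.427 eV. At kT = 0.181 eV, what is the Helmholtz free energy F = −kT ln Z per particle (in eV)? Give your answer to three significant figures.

Eᵢ/kT = 0, 0.71271, 2.3591.
Z = Σ e^(−Eᵢ/kT) = e^(−0) + e^(−0.71271) + e^(−2.3591) = 1.0000 + 0.49031 + 0.094505 = 1.5848.
F = −kT ln Z = −0.181 × ln(1.5848) = −0.181 × 0.46046 = -0.0833 eV.

-0.0833 eV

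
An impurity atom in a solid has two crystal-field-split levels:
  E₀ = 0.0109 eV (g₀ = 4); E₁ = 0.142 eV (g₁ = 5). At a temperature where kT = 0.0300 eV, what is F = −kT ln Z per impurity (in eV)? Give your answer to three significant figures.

-0.0312 eV

Eᵢ/kT = 0.36333, 4.7333.
Z = Σ gᵢe^(−Eᵢ/kT) = 4·e^(−0.36333) + 5·e^(−4.7333) = 2.7814 + 0.043987 = 2.8254.
F = −kT ln Z = −0.0300 × ln(2.8254) = −0.0300 × 1.0386 = -0.0312 eV.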